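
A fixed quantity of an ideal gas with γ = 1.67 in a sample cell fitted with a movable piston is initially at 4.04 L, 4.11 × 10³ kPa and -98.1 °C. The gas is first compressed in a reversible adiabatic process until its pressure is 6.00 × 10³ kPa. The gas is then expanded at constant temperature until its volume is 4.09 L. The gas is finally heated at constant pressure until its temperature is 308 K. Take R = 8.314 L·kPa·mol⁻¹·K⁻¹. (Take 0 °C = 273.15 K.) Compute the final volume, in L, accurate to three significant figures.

Convert: T₁ = 175.0 K.
Adiabatic (γ = 1.67), T V^(γ−1) and P V^γ constant: T₂ = T₁·(P₂/P₁)^((γ−1)/γ) = 203.7 K; V₂ = V₁·(P₁/P₂)^(1/γ) = 3.221 L.
Isothermal, so P V is constant: T₃ = T₂; P₃ = P₂·(V₂/V₃) = 4725 kPa.
Isobaric, so V/T is constant: P₄ = P₃; V₄ = V₃·(T₄/T₃) = 6.183 L.

V₄ ≈ 6.18 L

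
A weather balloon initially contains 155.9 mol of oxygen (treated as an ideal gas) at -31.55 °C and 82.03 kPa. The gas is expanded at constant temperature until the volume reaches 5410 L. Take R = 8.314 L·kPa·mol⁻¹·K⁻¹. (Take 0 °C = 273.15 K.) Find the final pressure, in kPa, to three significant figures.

P₂ ≈ 57.9 kPa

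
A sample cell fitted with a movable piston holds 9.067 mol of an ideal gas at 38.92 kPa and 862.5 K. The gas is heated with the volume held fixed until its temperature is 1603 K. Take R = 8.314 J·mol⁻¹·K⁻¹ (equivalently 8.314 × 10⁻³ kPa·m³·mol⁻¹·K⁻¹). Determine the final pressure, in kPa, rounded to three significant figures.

From PV = nRT: V₁ = nRT₁/P₁ = 1.671 m³.
Isochoric, so P/T is constant: V₂ = V₁; P₂ = P₁·(T₂/T₁) = 72.33 kPa.

P₂ ≈ 72.3 kPa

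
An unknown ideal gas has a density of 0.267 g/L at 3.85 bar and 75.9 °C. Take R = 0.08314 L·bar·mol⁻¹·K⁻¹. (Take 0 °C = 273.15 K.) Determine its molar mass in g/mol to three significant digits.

ρ = PM/(RT) ⇒ M = ρRT/P = (0.267 × 0.08314 × 349.0) / 3.85

M ≈ 2.01 g/mol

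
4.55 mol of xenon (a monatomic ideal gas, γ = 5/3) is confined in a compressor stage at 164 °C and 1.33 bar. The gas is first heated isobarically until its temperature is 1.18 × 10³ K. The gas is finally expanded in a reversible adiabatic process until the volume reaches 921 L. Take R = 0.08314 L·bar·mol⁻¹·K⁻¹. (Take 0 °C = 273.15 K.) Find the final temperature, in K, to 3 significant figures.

T₃ ≈ 602 K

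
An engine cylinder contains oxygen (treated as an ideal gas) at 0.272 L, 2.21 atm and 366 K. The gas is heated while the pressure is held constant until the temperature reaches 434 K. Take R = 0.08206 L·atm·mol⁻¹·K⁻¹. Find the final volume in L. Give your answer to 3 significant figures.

V₂ ≈ 0.323 L

P constant ⇒ V ∝ T: P₂ = P₁; V₂ = V₁·(T₂/T₁) = 0.3225 L.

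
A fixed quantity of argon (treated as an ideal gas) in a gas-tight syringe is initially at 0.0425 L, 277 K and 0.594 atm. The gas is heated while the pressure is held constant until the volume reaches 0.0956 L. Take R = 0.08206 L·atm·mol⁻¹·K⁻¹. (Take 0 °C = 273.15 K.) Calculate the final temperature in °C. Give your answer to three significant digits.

Isobaric, so V/T is constant: P₂ = P₁; T₂ = T₁·(V₂/V₁) = 623.1 K.

T₂ ≈ 350 °C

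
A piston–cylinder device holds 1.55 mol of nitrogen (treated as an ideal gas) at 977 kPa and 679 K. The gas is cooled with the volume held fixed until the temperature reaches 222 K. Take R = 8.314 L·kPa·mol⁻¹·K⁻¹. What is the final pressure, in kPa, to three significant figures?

P₂ ≈ 319 kPa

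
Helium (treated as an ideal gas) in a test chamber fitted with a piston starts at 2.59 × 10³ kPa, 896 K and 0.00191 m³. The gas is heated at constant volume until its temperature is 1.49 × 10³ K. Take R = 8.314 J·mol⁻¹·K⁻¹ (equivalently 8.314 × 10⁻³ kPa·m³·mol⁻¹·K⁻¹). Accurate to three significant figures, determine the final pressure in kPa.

P₂ ≈ 4.31e+03 kPa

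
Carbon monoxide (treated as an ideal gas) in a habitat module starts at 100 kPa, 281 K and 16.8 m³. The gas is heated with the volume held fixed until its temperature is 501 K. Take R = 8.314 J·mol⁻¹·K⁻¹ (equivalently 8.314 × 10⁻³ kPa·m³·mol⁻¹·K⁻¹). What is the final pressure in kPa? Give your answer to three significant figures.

Isochoric, so P/T is constant: V₂ = V₁; P₂ = P₁·(T₂/T₁) = 178.3 kPa.

P₂ ≈ 178 kPa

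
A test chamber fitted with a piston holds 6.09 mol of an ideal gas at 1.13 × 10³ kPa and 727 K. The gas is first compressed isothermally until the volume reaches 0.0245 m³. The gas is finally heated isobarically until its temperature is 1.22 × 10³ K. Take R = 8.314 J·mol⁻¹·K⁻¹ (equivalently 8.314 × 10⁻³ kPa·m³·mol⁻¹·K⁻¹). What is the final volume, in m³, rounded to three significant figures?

From PV = nRT: V₁ = nRT₁/P₁ = 0.03257 m³.
T constant ⇒ Boyle's law P V = const: T₂ = T₁; P₂ = P₁·(V₁/V₂) = 1502 kPa.
Isobaric, so V/T is constant: P₃ = P₂; V₃ = V₂·(T₃/T₂) = 0.04111 m³.

V₃ ≈ 0.0411 m³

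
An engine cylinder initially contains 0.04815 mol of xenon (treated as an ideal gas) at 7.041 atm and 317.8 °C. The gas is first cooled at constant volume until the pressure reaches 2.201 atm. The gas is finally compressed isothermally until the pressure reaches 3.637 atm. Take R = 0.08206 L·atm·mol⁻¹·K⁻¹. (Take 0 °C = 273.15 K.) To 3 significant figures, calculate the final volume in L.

Convert: T₁ = 591.0 K.
From PV = nRT: V₁ = nRT₁/P₁ = 0.3316 L.
Isochoric, so P/T is constant: V₂ = V₁; T₂ = T₁·(P₂/P₁) = 184.7 K.
T constant ⇒ Boyle's law P V = const: T₃ = T₂; V₃ = V₂·(P₂/P₃) = 0.2007 L.

V₃ ≈ 0.201 L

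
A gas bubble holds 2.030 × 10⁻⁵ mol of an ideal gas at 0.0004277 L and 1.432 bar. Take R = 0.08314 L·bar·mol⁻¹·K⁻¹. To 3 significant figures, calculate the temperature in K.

PV = nRT ⇒ T = PV/(nR) = (1.432 × 0.0004277) / (2.030e-05 × 0.08314)

T ≈ 363 K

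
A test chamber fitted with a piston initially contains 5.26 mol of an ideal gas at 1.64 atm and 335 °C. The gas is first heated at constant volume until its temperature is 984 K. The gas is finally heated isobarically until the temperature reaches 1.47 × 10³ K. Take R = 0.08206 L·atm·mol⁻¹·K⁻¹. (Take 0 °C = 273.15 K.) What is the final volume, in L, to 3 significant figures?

V₃ ≈ 239 L

Convert: T₁ = 608.1 K.
From PV = nRT: V₁ = nRT₁/P₁ = 160.1 L.
Isochoric, so P/T is constant: V₂ = V₁; P₂ = P₁·(T₂/T₁) = 2.654 atm.
Isobaric, so V/T is constant: P₃ = P₂; V₃ = V₂·(T₃/T₂) = 239.1 L.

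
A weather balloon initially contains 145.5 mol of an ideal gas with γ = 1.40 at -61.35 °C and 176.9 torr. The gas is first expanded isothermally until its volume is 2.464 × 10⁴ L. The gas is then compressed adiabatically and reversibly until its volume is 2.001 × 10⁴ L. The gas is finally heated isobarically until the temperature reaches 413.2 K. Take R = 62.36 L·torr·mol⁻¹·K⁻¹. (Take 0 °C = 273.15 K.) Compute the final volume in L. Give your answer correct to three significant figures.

V₄ ≈ 3.59e+04 L

Convert: T₁ = 211.8 K.
From PV = nRT: V₁ = nRT₁/P₁ = 1.086e+04 L.
T constant ⇒ Boyle's law P V = const: T₂ = T₁; P₂ = P₁·(V₁/V₂) = 77.99 torr.
Reversible adiabatic, γ = 1.40: T₃ = T₂·(V₂/V₃)^(γ−1) = 230.2 K; P₃ = P₂·(V₂/V₃)^γ = 104.4 torr.
Isobaric, so V/T is constant: P₄ = P₃; V₄ = V₃·(T₄/T₃) = 3.592e+04 L.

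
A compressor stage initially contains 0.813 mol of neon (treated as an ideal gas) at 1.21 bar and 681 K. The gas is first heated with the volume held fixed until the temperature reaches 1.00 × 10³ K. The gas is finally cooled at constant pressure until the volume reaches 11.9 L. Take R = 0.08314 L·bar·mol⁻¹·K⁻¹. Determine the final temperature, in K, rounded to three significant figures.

From PV = nRT: V₁ = nRT₁/P₁ = 38.04 L.
V constant ⇒ P ∝ T: V₂ = V₁; P₂ = P₁·(T₂/T₁) = 1.777 bar.
Isobaric, so V/T is constant: P₃ = P₂; T₃ = T₂·(V₃/V₂) = 312.8 K.

T₃ ≈ 313 K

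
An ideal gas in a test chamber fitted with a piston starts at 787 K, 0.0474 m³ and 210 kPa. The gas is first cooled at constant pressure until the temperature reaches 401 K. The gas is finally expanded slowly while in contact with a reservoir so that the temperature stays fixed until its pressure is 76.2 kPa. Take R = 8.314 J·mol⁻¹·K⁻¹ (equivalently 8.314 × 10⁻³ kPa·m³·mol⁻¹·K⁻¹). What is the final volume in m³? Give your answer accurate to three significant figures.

Isobaric, so V/T is constant: P₂ = P₁; V₂ = V₁·(T₂/T₁) = 0.02415 m³.
T constant ⇒ Boyle's law P V = const: T₃ = T₂; V₃ = V₂·(P₂/P₃) = 0.06656 m³.

V₃ ≈ 0.0666 m³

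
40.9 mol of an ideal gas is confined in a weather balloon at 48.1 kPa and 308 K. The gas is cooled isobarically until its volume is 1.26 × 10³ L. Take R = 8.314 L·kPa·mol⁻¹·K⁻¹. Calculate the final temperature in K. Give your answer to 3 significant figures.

From PV = nRT: V₁ = nRT₁/P₁ = 2177 L.
P constant ⇒ V ∝ T: P₂ = P₁; T₂ = T₁·(V₂/V₁) = 178.2 K.

T₂ ≈ 178 K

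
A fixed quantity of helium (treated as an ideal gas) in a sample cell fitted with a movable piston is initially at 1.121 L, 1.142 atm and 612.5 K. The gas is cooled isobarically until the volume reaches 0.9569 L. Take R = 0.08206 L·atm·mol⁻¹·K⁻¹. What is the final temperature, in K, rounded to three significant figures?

T₂ ≈ 523 K

P constant ⇒ V ∝ T: P₂ = P₁; T₂ = T₁·(V₂/V₁) = 522.8 K.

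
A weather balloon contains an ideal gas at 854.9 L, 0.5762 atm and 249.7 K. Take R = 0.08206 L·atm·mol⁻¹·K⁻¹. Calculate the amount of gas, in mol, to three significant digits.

n ≈ 24.0 mol

PV = nRT ⇒ n = PV/(RT) = (0.5762 × 854.9) / (0.08206 × 249.7)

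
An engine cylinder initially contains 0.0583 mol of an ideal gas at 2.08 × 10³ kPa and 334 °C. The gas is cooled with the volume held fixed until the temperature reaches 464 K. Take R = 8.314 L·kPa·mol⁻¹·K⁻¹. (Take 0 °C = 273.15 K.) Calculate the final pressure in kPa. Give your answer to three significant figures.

Convert: T₁ = 607.1 K.
From PV = nRT: V₁ = nRT₁/P₁ = 0.1415 L.
Isochoric, so P/T is constant: V₂ = V₁; P₂ = P₁·(T₂/T₁) = 1590 kPa.

P₂ ≈ 1.59e+03 kPa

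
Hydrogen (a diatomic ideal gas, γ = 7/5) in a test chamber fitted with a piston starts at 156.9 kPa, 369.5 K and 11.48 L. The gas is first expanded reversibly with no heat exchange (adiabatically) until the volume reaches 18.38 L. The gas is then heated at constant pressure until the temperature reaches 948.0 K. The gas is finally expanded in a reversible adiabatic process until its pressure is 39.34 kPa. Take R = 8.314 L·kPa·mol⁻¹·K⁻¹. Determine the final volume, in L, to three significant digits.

Reversible adiabatic, γ = 7/5: T₂ = T₁·(V₁/V₂)^(γ−1) = 306.1 K; P₂ = P₁·(V₁/V₂)^γ = 81.18 kPa.
P constant ⇒ V ∝ T: P₃ = P₂; V₃ = V₂·(T₃/T₂) = 56.92 L.
Reversible adiabatic, γ = 7/5: T₄ = T₃·(P₄/P₃)^((γ−1)/γ) = 770.8 K; V₄ = V₃·(P₃/P₄)^(1/γ) = 95.51 L.

V₄ ≈ 95.5 L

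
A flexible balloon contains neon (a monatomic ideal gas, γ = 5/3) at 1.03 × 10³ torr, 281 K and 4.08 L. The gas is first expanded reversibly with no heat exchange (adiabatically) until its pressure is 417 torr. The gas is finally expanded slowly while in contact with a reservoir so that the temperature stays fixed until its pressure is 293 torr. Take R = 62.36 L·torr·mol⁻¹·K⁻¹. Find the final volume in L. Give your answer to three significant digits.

V₃ ≈ 9.99 L

Adiabatic (γ = 5/3), T V^(γ−1) and P V^γ constant: T₂ = T₁·(P₂/P₁)^((γ−1)/γ) = 195.7 K; V₂ = V₁·(P₁/P₂)^(1/γ) = 7.019 L.
Isothermal, so P V is constant: T₃ = T₂; V₃ = V₂·(P₂/P₃) = 9.990 L.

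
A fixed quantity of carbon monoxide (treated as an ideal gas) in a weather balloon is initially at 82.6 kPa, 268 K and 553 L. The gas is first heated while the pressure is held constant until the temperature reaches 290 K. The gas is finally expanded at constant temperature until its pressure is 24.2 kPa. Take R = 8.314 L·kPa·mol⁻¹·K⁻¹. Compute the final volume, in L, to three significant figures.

V₃ ≈ 2.04e+03 L

P constant ⇒ V ∝ T: P₂ = P₁; V₂ = V₁·(T₂/T₁) = 598.4 L.
T constant ⇒ Boyle's law P V = const: T₃ = T₂; V₃ = V₂·(P₂/P₃) = 2042 L.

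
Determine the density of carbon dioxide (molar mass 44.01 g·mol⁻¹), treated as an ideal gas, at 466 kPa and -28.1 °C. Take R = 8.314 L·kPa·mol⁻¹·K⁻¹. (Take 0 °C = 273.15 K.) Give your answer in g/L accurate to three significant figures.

ρ ≈ 10.1 g/L

ρ = PM/(RT) = (466 × 44.01) / (8.314 × 245.0)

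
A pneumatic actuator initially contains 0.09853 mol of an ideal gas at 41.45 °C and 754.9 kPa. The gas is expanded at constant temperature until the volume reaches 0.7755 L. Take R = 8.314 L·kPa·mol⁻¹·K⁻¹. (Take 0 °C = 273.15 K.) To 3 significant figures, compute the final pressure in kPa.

Convert: T₁ = 314.6 K.
From PV = nRT: V₁ = nRT₁/P₁ = 0.3414 L.
T constant ⇒ Boyle's law P V = const: T₂ = T₁; P₂ = P₁·(V₁/V₂) = 332.3 kPa.

P₂ ≈ 332 kPa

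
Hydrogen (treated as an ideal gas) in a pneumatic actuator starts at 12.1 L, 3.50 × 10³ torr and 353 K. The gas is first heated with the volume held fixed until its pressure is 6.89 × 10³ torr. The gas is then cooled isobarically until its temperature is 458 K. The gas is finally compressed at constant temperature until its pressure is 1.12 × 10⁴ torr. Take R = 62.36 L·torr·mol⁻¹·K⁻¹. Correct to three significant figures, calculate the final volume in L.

V₄ ≈ 4.91 L

Isochoric, so P/T is constant: V₂ = V₁; T₂ = T₁·(P₂/P₁) = 694.9 K.
P constant ⇒ V ∝ T: P₃ = P₂; V₃ = V₂·(T₃/T₂) = 7.975 L.
Isothermal, so P V is constant: T₄ = T₃; V₄ = V₃·(P₃/P₄) = 4.906 L.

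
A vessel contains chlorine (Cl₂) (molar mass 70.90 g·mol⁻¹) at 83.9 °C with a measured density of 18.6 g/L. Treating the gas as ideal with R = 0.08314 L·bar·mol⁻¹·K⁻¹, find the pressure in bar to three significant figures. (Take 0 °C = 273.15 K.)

ρ = PM/(RT) ⇒ P = ρRT/M = (18.6 × 0.08314 × 357.0) / 70.90

P ≈ 7.79 bar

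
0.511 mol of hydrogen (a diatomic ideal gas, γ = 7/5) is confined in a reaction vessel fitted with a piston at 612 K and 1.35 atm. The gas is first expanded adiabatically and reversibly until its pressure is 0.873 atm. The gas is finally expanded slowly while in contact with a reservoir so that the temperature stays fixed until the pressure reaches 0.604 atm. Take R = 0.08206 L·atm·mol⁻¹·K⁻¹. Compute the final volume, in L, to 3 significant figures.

V₃ ≈ 37.5 L

From PV = nRT: V₁ = nRT₁/P₁ = 19.01 L.
Reversible adiabatic, γ = 7/5: T₂ = T₁·(P₂/P₁)^((γ−1)/γ) = 540.3 K; V₂ = V₁·(P₁/P₂)^(1/γ) = 25.95 L.
T constant ⇒ Boyle's law P V = const: T₃ = T₂; V₃ = V₂·(P₂/P₃) = 37.51 L.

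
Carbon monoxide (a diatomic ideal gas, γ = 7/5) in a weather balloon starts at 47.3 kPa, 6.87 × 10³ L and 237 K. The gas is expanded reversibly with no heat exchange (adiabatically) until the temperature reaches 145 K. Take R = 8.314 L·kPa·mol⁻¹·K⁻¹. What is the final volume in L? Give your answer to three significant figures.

Reversible adiabatic, γ = 7/5: P₂ = P₁·(T₂/T₁)^(γ/(γ−1)) = 8.473 kPa; V₂ = V₁·(T₁/T₂)^(1/(γ−1)) = 2.346e+04 L.

V₂ ≈ 2.35e+04 L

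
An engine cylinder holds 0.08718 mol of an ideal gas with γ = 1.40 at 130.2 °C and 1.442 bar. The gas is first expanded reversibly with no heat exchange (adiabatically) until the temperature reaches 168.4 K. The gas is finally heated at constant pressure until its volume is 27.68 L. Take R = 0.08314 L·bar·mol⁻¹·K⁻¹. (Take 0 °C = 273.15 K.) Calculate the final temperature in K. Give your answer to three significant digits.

Convert: T₁ = 403.3 K.
From PV = nRT: V₁ = nRT₁/P₁ = 2.027 L.
Reversible adiabatic, γ = 1.40: P₂ = P₁·(T₂/T₁)^(γ/(γ−1)) = 0.06781 bar; V₂ = V₁·(T₁/T₂)^(1/(γ−1)) = 18.00 L.
P constant ⇒ V ∝ T: P₃ = P₂; T₃ = T₂·(V₃/V₂) = 258.9 K.

T₃ ≈ 259 K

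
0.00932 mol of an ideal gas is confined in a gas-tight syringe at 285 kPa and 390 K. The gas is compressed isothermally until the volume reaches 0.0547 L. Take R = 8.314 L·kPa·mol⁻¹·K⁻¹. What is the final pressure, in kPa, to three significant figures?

From PV = nRT: V₁ = nRT₁/P₁ = 0.1060 L.
T constant ⇒ Boyle's law P V = const: T₂ = T₁; P₂ = P₁·(V₁/V₂) = 552.5 kPa.

P₂ ≈ 552 kPa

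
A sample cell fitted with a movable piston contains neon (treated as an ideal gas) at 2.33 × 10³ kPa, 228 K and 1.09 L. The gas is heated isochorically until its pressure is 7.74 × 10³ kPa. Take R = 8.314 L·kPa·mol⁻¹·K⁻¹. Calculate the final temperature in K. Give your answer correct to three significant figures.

T₂ ≈ 757 K

Isochoric, so P/T is constant: V₂ = V₁; T₂ = T₁·(P₂/P₁) = 757.4 K.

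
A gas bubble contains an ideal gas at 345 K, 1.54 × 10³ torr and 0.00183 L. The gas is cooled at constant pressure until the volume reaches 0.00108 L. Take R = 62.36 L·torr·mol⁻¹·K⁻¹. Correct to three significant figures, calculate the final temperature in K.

T₂ ≈ 204 K

Isobaric, so V/T is constant: P₂ = P₁; T₂ = T₁·(V₂/V₁) = 203.6 K.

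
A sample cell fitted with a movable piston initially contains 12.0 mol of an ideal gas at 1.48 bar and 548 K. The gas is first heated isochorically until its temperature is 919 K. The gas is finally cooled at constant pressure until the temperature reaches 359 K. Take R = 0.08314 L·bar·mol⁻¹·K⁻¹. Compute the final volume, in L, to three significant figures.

V₃ ≈ 144 L

From PV = nRT: V₁ = nRT₁/P₁ = 369.4 L.
Isochoric, so P/T is constant: V₂ = V₁; P₂ = P₁·(T₂/T₁) = 2.482 bar.
Isobaric, so V/T is constant: P₃ = P₂; V₃ = V₂·(T₃/T₂) = 144.3 L.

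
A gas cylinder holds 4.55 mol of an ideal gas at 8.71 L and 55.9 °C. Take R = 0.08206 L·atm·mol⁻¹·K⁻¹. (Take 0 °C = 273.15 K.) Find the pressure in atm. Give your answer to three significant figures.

Convert: T = 329.05 K.
PV = nRT ⇒ P = nRT/V = (4.55 × 0.08206 × 329.05) / 8.71

P ≈ 14.1 atm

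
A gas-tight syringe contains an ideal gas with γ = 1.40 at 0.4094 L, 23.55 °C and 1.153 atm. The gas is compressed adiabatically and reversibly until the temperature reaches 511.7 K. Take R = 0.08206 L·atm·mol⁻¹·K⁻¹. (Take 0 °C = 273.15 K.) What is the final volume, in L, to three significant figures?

Convert: T₁ = 296.7 K.
Reversible adiabatic, γ = 1.40: P₂ = P₁·(T₂/T₁)^(γ/(γ−1)) = 7.767 atm; V₂ = V₁·(T₁/T₂)^(1/(γ−1)) = 0.1048 L.

V₂ ≈ 0.105 L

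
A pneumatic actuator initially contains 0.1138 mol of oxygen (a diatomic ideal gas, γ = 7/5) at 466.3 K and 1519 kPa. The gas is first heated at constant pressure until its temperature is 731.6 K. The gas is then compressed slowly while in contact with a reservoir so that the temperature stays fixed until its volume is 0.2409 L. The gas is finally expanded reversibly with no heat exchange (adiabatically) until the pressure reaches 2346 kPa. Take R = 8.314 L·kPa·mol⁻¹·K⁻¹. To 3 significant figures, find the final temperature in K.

T₄ ≈ 690 K

From PV = nRT: V₁ = nRT₁/P₁ = 0.2904 L.
Isobaric, so V/T is constant: P₂ = P₁; V₂ = V₁·(T₂/T₁) = 0.4557 L.
Isothermal, so P V is constant: T₃ = T₂; P₃ = P₂·(V₂/V₃) = 2873 kPa.
Reversible adiabatic, γ = 7/5: T₄ = T₃·(P₄/P₃)^((γ−1)/γ) = 690.4 K; V₄ = V₃·(P₃/P₄)^(1/γ) = 0.2784 L.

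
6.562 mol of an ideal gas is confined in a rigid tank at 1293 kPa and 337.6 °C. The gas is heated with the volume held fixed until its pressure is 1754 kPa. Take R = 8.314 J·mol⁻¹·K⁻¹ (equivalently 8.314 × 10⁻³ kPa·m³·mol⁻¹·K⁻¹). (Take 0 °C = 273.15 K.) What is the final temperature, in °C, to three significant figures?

Convert: T₁ = 610.8 K.
From PV = nRT: V₁ = nRT₁/P₁ = 0.02577 m³.
Isochoric, so P/T is constant: V₂ = V₁; T₂ = T₁·(P₂/P₁) = 828.5 K.

T₂ ≈ 555 °C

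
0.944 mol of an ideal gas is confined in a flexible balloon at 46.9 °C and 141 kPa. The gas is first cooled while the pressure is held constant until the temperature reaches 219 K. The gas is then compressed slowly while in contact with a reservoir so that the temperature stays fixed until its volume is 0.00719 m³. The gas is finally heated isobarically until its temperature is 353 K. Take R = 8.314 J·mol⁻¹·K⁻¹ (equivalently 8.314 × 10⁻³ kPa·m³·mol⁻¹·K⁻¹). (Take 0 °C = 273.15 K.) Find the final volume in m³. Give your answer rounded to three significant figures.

Convert: T₁ = 320.0 K.
From PV = nRT: V₁ = nRT₁/P₁ = 0.01781 m³.
Isobaric, so V/T is constant: P₂ = P₁; V₂ = V₁·(T₂/T₁) = 0.01219 m³.
T constant ⇒ Boyle's law P V = const: T₃ = T₂; P₃ = P₂·(V₂/V₃) = 239.1 kPa.
P constant ⇒ V ∝ T: P₄ = P₃; V₄ = V₃·(T₄/T₃) = 0.01159 m³.

V₄ ≈ 0.0116 m³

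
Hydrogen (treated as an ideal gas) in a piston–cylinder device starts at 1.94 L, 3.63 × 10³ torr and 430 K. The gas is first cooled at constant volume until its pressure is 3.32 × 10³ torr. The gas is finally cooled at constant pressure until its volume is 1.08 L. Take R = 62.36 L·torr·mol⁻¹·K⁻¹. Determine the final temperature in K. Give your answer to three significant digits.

Isochoric, so P/T is constant: V₂ = V₁; T₂ = T₁·(P₂/P₁) = 393.3 K.
P constant ⇒ V ∝ T: P₃ = P₂; T₃ = T₂·(V₃/V₂) = 218.9 K.

T₃ ≈ 219 K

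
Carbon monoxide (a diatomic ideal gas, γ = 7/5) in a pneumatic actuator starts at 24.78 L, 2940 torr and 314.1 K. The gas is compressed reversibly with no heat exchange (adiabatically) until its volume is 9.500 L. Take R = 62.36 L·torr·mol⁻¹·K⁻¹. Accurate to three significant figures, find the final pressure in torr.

P₂ ≈ 1.13e+04 torr

Reversible adiabatic, γ = 7/5: T₂ = T₁·(V₁/V₂)^(γ−1) = 460.9 K; P₂ = P₁·(V₁/V₂)^γ = 1.125e+04 torr.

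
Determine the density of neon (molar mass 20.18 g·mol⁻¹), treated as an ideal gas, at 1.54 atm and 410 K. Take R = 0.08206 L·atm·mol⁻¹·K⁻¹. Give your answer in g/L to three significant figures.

ρ = PM/(RT) = (1.54 × 20.18) / (0.08206 × 410.0)

ρ ≈ 0.924 g/L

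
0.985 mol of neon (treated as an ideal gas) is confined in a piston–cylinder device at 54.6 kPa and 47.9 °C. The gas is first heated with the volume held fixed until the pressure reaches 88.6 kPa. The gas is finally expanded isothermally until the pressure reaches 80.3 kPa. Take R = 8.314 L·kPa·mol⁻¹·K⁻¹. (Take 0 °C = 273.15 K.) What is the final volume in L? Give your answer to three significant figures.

Convert: T₁ = 321.0 K.
From PV = nRT: V₁ = nRT₁/P₁ = 48.15 L.
V constant ⇒ P ∝ T: V₂ = V₁; T₂ = T₁·(P₂/P₁) = 521.0 K.
Isothermal, so P V is constant: T₃ = T₂; V₃ = V₂·(P₂/P₃) = 53.13 L.

V₃ ≈ 53.1 L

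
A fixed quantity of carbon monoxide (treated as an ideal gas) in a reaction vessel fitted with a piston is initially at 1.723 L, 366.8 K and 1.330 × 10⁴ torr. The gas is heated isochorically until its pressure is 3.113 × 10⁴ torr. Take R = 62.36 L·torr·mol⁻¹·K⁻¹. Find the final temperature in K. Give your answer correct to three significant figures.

T₂ ≈ 859 K

Isochoric, so P/T is constant: V₂ = V₁; T₂ = T₁·(P₂/P₁) = 858.5 K.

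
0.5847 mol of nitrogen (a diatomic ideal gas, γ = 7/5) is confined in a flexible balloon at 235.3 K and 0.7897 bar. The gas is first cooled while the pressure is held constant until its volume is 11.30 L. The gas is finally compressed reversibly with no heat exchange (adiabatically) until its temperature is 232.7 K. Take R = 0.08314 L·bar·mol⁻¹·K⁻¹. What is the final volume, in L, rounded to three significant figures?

V₃ ≈ 6.25 L

From PV = nRT: V₁ = nRT₁/P₁ = 14.48 L.
P constant ⇒ V ∝ T: P₂ = P₁; T₂ = T₁·(V₂/V₁) = 183.6 K.
Adiabatic (γ = 7/5), T V^(γ−1) and P V^γ constant: P₃ = P₂·(T₃/T₂)^(γ/(γ−1)) = 1.811 bar; V₃ = V₂·(T₂/T₃)^(1/(γ−1)) = 6.246 L.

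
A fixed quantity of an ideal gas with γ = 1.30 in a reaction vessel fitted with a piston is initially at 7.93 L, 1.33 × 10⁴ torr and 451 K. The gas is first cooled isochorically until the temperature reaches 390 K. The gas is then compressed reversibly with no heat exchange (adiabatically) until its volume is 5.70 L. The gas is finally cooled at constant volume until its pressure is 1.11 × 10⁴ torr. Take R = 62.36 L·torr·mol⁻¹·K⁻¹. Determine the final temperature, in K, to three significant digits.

Isochoric, so P/T is constant: V₂ = V₁; P₂ = P₁·(T₂/T₁) = 1.150e+04 torr.
Reversible adiabatic, γ = 1.30: T₃ = T₂·(V₂/V₃)^(γ−1) = 430.6 K; P₃ = P₂·(V₂/V₃)^γ = 1.767e+04 torr.
Isochoric, so P/T is constant: V₄ = V₃; T₄ = T₃·(P₄/P₃) = 270.6 K.

T₄ ≈ 271 K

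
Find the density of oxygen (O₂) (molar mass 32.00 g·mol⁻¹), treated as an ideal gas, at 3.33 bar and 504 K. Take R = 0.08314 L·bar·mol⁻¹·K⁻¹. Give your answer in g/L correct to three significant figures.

ρ ≈ 2.54 g/L

ρ = PM/(RT) = (3.33 × 32.00) / (0.08314 × 504.0)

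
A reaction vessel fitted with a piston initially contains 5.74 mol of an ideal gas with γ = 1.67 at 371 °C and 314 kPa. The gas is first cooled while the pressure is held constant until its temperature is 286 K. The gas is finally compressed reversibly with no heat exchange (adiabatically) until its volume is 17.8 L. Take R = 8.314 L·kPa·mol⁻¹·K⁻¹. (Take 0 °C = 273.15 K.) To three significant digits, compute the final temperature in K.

T₃ ≈ 520 K

Convert: T₁ = 644.1 K.
From PV = nRT: V₁ = nRT₁/P₁ = 97.90 L.
Isobaric, so V/T is constant: P₂ = P₁; V₂ = V₁·(T₂/T₁) = 43.47 L.
Reversible adiabatic, γ = 1.67: T₃ = T₂·(V₂/V₃)^(γ−1) = 520.2 K; P₃ = P₂·(V₂/V₃)^γ = 1395 kPa.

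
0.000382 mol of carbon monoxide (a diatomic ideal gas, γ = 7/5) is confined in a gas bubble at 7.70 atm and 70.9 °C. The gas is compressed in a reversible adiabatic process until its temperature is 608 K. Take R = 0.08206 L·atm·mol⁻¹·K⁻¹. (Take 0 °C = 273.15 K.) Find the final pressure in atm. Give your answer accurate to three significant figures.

Convert: T₁ = 344.0 K.
From PV = nRT: V₁ = nRT₁/P₁ = 0.001401 L.
Reversible adiabatic, γ = 7/5: P₂ = P₁·(T₂/T₁)^(γ/(γ−1)) = 56.49 atm; V₂ = V₁·(T₁/T₂)^(1/(γ−1)) = 0.0003374 L.

P₂ ≈ 56.5 atm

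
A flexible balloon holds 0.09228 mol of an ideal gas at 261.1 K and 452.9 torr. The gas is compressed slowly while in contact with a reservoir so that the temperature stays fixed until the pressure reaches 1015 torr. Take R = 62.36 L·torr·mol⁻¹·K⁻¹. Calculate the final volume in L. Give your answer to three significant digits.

V₂ ≈ 1.48 L

From PV = nRT: V₁ = nRT₁/P₁ = 3.318 L.
T constant ⇒ Boyle's law P V = const: T₂ = T₁; V₂ = V₁·(P₁/P₂) = 1.480 L.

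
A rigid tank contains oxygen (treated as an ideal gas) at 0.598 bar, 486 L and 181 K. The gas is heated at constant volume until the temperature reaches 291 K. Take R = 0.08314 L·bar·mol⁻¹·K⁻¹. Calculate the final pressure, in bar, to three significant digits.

P₂ ≈ 0.961 bar

V constant ⇒ P ∝ T: V₂ = V₁; P₂ = P₁·(T₂/T₁) = 0.9614 bar.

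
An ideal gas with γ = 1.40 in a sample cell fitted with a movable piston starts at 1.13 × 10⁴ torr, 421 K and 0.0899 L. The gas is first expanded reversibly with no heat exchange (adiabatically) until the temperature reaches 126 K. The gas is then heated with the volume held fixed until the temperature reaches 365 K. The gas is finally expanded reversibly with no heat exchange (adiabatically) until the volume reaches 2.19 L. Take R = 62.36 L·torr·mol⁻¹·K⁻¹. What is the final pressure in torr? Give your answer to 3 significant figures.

Adiabatic (γ = 1.40), T V^(γ−1) and P V^γ constant: P₂ = P₁·(T₂/T₁)^(γ/(γ−1)) = 165.7 torr; V₂ = V₁·(T₁/T₂)^(1/(γ−1)) = 1.835 L.
V constant ⇒ P ∝ T: V₃ = V₂; P₃ = P₂·(T₃/T₂) = 480.1 torr.
Reversible adiabatic, γ = 1.40: T₄ = T₃·(V₃/V₄)^(γ−1) = 340.0 K; P₄ = P₃·(V₃/V₄)^γ = 374.7 torr.

P₄ ≈ 375 torr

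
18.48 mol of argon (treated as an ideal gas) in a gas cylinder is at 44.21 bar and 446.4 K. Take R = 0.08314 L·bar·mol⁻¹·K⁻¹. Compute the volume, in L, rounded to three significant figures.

PV = nRT ⇒ V = nRT/P = (18.48 × 0.08314 × 446.4) / 44.21

V ≈ 15.5 L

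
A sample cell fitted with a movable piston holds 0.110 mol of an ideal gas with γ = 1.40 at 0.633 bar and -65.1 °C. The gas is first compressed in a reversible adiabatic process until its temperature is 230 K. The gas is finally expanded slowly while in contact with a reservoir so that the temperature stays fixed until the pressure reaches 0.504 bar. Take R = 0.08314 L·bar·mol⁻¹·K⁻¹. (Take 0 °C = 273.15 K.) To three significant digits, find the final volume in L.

V₃ ≈ 4.17 L

Convert: T₁ = 208.0 K.
From PV = nRT: V₁ = nRT₁/P₁ = 3.006 L.
Reversible adiabatic, γ = 1.40: P₂ = P₁·(T₂/T₁)^(γ/(γ−1)) = 0.8992 bar; V₂ = V₁·(T₁/T₂)^(1/(γ−1)) = 2.339 L.
T constant ⇒ Boyle's law P V = const: T₃ = T₂; V₃ = V₂·(P₂/P₃) = 4.173 L.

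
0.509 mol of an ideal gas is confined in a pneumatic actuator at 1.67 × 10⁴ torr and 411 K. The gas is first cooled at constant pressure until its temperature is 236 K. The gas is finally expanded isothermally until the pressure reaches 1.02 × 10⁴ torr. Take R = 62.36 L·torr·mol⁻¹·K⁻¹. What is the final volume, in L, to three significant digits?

V₃ ≈ 0.734 L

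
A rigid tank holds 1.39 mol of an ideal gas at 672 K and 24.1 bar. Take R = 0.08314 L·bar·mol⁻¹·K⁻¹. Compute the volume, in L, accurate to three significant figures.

PV = nRT ⇒ V = nRT/P = (1.39 × 0.08314 × 672) / 24.1

V ≈ 3.22 L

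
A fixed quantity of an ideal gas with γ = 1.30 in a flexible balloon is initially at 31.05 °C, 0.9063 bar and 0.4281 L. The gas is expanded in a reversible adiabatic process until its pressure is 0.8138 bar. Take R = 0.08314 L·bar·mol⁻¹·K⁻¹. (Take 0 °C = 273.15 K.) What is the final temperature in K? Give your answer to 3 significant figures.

T₂ ≈ 297 K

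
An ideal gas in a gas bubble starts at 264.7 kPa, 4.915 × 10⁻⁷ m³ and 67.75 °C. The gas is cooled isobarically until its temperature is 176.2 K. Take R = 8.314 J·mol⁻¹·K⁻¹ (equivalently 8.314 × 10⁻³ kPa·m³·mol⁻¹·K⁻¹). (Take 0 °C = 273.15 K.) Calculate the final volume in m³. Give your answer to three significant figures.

Convert: T₁ = 340.9 K.
Isobaric, so V/T is constant: P₂ = P₁; V₂ = V₁·(T₂/T₁) = 2.540e-07 m³.

V₂ ≈ 2.54e-07 m³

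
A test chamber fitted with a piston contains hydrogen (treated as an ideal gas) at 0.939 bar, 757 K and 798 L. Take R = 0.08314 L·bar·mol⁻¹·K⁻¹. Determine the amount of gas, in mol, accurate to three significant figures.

PV = nRT ⇒ n = PV/(RT) = (0.939 × 798) / (0.08314 × 757)

n ≈ 11.9 mol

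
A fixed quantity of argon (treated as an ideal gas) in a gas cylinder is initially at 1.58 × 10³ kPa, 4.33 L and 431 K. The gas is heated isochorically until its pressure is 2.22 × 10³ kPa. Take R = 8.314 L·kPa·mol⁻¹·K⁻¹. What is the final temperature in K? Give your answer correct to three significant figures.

T₂ ≈ 606 K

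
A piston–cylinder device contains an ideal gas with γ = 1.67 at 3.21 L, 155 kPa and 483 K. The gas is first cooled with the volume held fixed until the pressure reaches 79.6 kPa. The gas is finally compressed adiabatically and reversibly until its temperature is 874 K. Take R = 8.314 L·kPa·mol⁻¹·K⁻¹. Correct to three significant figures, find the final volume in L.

V₃ ≈ 0.490 L

Isochoric, so P/T is constant: V₂ = V₁; T₂ = T₁·(P₂/P₁) = 248.0 K.
Reversible adiabatic, γ = 1.67: P₃ = P₂·(T₃/T₂)^(γ/(γ−1)) = 1838 kPa; V₃ = V₂·(T₂/T₃)^(1/(γ−1)) = 0.4899 L.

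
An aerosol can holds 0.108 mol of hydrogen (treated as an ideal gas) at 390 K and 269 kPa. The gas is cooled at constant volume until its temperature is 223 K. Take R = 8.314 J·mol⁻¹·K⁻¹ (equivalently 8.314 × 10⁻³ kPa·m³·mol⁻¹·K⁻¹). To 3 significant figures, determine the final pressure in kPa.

From PV = nRT: V₁ = nRT₁/P₁ = 0.001302 m³.
V constant ⇒ P ∝ T: V₂ = V₁; P₂ = P₁·(T₂/T₁) = 153.8 kPa.

P₂ ≈ 154 kPa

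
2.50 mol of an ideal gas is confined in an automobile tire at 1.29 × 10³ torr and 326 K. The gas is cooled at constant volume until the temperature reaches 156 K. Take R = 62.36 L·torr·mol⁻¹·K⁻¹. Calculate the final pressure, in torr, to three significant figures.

P₂ ≈ 617 torr

From PV = nRT: V₁ = nRT₁/P₁ = 39.40 L.
Isochoric, so P/T is constant: V₂ = V₁; P₂ = P₁·(T₂/T₁) = 617.3 torr.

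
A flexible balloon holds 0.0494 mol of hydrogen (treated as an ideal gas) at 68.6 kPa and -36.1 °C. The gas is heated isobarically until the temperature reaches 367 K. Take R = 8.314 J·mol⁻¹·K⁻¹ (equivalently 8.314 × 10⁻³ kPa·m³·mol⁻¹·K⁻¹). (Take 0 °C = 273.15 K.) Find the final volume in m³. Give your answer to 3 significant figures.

Convert: T₁ = 237.0 K.
From PV = nRT: V₁ = nRT₁/P₁ = 0.001419 m³.
P constant ⇒ V ∝ T: P₂ = P₁; V₂ = V₁·(T₂/T₁) = 0.002197 m³.

V₂ ≈ 0.00220 m³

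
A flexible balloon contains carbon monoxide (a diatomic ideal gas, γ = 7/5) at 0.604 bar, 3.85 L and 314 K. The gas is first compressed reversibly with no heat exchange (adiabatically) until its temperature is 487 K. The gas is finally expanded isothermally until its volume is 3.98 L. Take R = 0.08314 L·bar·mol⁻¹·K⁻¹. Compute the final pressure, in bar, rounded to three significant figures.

P₃ ≈ 0.906 bar

Reversible adiabatic, γ = 7/5: P₂ = P₁·(T₂/T₁)^(γ/(γ−1)) = 2.806 bar; V₂ = V₁·(T₁/T₂)^(1/(γ−1)) = 1.285 L.
Isothermal, so P V is constant: T₃ = T₂; P₃ = P₂·(V₂/V₃) = 0.9062 bar.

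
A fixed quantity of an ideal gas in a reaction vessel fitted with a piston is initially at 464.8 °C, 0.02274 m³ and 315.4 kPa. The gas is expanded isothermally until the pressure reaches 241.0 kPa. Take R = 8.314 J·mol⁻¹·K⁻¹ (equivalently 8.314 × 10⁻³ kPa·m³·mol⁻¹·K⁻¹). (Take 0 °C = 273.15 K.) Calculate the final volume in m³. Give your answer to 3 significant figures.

V₂ ≈ 0.0298 m³

Convert: T₁ = 738.0 K.
T constant ⇒ Boyle's law P V = const: T₂ = T₁; V₂ = V₁·(P₁/P₂) = 0.02976 m³.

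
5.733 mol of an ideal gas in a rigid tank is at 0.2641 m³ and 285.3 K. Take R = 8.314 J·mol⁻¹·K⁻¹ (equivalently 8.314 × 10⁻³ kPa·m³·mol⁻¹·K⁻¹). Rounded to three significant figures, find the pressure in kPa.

PV = nRT ⇒ P = nRT/V = (5.733 × 8.314 × 10⁻³ × 285.3) / 0.2641

P ≈ 51.5 kPa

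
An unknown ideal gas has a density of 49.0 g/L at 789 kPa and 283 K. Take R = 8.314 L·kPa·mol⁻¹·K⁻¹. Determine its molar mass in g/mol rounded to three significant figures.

ρ = PM/(RT) ⇒ M = ρRT/P = (49.0 × 8.314 × 283.0) / 789

M ≈ 146 g/mol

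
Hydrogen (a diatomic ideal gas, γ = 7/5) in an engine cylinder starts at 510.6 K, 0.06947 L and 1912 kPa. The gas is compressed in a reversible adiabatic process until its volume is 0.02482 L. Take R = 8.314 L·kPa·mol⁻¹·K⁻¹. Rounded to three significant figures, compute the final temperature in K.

Adiabatic (γ = 7/5), T V^(γ−1) and P V^γ constant: T₂ = T₁·(V₁/V₂)^(γ−1) = 770.7 K; P₂ = P₁·(V₁/V₂)^γ = 8078 kPa.

T₂ ≈ 771 K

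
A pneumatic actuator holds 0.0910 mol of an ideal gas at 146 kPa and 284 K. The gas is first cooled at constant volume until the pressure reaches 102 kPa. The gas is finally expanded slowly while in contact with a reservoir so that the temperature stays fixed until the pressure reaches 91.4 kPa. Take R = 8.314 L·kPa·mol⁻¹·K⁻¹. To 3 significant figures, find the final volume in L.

From PV = nRT: V₁ = nRT₁/P₁ = 1.472 L.
V constant ⇒ P ∝ T: V₂ = V₁; T₂ = T₁·(P₂/P₁) = 198.4 K.
T constant ⇒ Boyle's law P V = const: T₃ = T₂; V₃ = V₂·(P₂/P₃) = 1.642 L.

V₃ ≈ 1.64 L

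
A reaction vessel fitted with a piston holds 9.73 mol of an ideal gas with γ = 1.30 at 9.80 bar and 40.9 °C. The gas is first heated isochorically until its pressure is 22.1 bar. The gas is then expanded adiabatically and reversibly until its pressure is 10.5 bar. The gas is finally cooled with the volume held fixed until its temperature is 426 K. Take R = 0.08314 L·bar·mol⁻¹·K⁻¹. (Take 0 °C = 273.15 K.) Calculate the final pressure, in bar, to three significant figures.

P₄ ≈ 7.50 bar

Convert: T₁ = 314.0 K.
From PV = nRT: V₁ = nRT₁/P₁ = 25.92 L.
V constant ⇒ P ∝ T: V₂ = V₁; T₂ = T₁·(P₂/P₁) = 708.2 K.
Reversible adiabatic, γ = 1.30: T₃ = T₂·(P₃/P₂)^((γ−1)/γ) = 596.5 K; V₃ = V₂·(P₂/P₃)^(1/γ) = 45.95 L.
V constant ⇒ P ∝ T: V₄ = V₃; P₄ = P₃·(T₄/T₃) = 7.499 bar.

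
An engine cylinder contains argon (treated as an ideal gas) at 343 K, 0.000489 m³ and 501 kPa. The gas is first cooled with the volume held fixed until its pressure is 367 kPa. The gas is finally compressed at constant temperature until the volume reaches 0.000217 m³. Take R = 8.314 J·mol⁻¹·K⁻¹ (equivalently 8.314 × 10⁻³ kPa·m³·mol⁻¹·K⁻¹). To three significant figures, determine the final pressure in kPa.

P₃ ≈ 827 kPa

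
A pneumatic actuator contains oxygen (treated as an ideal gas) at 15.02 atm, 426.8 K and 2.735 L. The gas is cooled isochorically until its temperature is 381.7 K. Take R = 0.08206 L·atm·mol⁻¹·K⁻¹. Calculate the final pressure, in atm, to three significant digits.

P₂ ≈ 13.4 atm

Isochoric, so P/T is constant: V₂ = V₁; P₂ = P₁·(T₂/T₁) = 13.43 atm.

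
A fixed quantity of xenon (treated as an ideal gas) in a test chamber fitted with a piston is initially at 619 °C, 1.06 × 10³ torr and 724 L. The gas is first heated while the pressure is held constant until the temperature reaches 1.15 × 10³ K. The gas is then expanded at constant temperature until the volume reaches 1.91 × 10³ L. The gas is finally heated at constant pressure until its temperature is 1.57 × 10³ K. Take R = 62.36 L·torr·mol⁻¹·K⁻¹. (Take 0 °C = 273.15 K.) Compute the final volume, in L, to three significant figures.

V₄ ≈ 2.61e+03 L

Convert: T₁ = 892.1 K.
Isobaric, so V/T is constant: P₂ = P₁; V₂ = V₁·(T₂/T₁) = 933.3 L.
Isothermal, so P V is constant: T₃ = T₂; P₃ = P₂·(V₂/V₃) = 517.9 torr.
P constant ⇒ V ∝ T: P₄ = P₃; V₄ = V₃·(T₄/T₃) = 2608 L.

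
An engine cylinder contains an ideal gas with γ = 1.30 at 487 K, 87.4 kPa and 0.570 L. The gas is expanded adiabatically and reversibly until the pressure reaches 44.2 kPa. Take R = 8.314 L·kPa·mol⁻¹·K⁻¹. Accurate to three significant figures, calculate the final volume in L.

V₂ ≈ 0.963 L

Reversible adiabatic, γ = 1.30: T₂ = T₁·(P₂/P₁)^((γ−1)/γ) = 416.1 K; V₂ = V₁·(P₁/P₂)^(1/γ) = 0.9630 L.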